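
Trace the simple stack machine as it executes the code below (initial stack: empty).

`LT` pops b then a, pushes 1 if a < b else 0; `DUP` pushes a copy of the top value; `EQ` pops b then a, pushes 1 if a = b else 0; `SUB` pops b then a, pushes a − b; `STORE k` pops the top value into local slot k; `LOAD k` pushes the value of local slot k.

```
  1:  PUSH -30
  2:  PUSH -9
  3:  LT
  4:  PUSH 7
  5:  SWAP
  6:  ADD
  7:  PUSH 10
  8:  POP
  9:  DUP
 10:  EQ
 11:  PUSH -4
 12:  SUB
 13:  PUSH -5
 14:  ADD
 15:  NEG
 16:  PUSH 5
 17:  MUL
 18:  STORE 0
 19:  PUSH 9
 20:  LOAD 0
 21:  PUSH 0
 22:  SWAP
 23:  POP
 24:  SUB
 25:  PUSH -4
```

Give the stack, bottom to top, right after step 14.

[0]

PUSH -30 -> [-30]
PUSH -9  -> [-30, -9]
LT       -> [1]
PUSH 7   -> [1, 7]
SWAP     -> [7, 1]
ADD      -> [8]
PUSH 10  -> [8, 10]
POP      -> [8]
DUP      -> [8, 8]
EQ       -> [1]
PUSH -4  -> [1, -4]
SUB      -> [5]
PUSH -5  -> [5, -5]
ADD      -> [0]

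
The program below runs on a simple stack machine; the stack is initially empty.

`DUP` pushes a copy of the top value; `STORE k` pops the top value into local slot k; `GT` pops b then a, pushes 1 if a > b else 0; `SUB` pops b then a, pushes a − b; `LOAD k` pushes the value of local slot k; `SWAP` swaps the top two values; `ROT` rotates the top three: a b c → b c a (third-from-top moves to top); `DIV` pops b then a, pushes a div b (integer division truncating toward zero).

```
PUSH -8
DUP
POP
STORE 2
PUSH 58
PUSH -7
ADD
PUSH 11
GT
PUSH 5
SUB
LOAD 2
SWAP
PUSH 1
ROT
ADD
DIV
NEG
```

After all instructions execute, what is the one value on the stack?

PUSH -8  -8
DUP      -8 -8
POP      -8
STORE 2  (empty)
PUSH 58  58
PUSH -7  58 -7
ADD      51
PUSH 11  51 11
GT       1
PUSH 5   1 5
SUB      -4
LOAD 2   -4 -8
SWAP     -8 -4
PUSH 1   -8 -4 1
ROT      -4 1 -8
ADD      -4 -7
DIV      0
NEG      0

0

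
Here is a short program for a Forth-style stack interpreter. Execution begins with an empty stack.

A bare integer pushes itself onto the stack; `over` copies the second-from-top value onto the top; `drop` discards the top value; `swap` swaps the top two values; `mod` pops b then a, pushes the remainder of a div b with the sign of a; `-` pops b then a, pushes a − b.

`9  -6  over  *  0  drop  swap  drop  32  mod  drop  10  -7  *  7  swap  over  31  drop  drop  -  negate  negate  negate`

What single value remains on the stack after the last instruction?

-77

9       9
-6      9 -6
over    9 -6 9
*       9 -54
0       9 -54 0
drop    9 -54
swap    -54 9
drop    -54
32      -54 32
mod     -22
drop    (empty)
10      10
-7      10 -7
*       -70
7       -70 7
swap    7 -70
over    7 -70 7
31      7 -70 7 31
drop    7 -70 7
drop    7 -70
-       77
negate  -77
negate  77
negate  -77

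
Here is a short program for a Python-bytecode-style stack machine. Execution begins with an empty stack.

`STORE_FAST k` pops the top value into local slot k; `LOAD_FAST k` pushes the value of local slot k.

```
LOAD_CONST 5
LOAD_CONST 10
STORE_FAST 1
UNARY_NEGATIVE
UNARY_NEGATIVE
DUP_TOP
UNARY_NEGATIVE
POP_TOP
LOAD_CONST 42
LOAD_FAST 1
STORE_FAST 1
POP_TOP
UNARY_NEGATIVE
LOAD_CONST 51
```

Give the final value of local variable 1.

10

LOAD_CONST 5    [5]
LOAD_CONST 10   [5, 10]
STORE_FAST 1    [5]
UNARY_NEGATIVE  [-5]
UNARY_NEGATIVE  [5]
DUP_TOP         [5, 5]
UNARY_NEGATIVE  [5, -5]
POP_TOP         [5]
LOAD_CONST 42   [5, 42]
LOAD_FAST 1     [5, 42, 10]
STORE_FAST 1    [5, 42]
POP_TOP         [5]
UNARY_NEGATIVE  [-5]
LOAD_CONST 51   [-5, 51]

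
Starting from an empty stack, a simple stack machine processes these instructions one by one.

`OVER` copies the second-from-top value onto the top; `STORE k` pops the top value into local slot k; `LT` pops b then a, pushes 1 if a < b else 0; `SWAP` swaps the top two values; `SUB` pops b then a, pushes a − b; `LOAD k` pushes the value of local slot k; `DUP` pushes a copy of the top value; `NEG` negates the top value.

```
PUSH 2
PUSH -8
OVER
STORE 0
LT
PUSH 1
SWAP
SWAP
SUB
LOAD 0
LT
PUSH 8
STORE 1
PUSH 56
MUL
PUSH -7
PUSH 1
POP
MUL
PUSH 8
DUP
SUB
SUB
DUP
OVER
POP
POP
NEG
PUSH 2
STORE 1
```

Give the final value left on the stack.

392

PUSH 2  : 2
PUSH -8 : 2 -8
OVER    : 2 -8 2
STORE 0 : 2 -8
LT      : 0
PUSH 1  : 0 1
SWAP    : 1 0
SWAP    : 0 1
SUB     : -1
LOAD 0  : -1 2
LT      : 1
PUSH 8  : 1 8
STORE 1 : 1
PUSH 56 : 1 56
MUL     : 56
PUSH -7 : 56 -7
PUSH 1  : 56 -7 1
POP     : 56 -7
MUL     : -392
PUSH 8  : -392 8
DUP     : -392 8 8
SUB     : -392 0
SUB     : -392
DUP     : -392 -392
OVER    : -392 -392 -392
POP     : -392 -392
POP     : -392
NEG     : 392
PUSH 2  : 392 2
STORE 1 : 392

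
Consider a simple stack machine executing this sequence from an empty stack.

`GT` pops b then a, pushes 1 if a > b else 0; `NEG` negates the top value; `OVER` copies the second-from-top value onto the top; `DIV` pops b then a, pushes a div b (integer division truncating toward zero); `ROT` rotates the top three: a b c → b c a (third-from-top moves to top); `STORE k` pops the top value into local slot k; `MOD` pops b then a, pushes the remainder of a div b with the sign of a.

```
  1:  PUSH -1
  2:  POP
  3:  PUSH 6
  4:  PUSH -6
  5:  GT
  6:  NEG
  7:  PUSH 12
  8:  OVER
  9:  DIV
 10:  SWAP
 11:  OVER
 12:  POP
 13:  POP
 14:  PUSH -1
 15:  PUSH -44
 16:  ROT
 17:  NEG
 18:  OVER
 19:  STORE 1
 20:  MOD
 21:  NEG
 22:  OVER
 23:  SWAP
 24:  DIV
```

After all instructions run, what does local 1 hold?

PUSH -1  : [-1]
POP      : []
PUSH 6   : [6]
PUSH -6  : [6, -6]
GT       : [1]
NEG      : [-1]
PUSH 12  : [-1, 12]
OVER     : [-1, 12, -1]
DIV      : [-1, -12]
SWAP     : [-12, -1]
OVER     : [-12, -1, -12]
POP      : [-12, -1]
POP      : [-12]
PUSH -1  : [-12, -1]
PUSH -44 : [-12, -1, -44]
ROT      : [-1, -44, -12]
NEG      : [-1, -44, 12]
OVER     : [-1, -44, 12, -44]
STORE 1  : [-1, -44, 12]
MOD      : [-1, -8]
NEG      : [-1, 8]
OVER     : [-1, 8, -1]
SWAP     : [-1, -1, 8]
DIV      : [-1, 0]

-44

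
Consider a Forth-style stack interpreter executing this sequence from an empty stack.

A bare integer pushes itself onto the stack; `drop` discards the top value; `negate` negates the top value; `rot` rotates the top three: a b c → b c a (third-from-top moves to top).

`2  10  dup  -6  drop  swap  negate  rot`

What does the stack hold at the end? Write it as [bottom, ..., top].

2       2
10      2 10
dup     2 10 10
-6      2 10 10 -6
drop    2 10 10
swap    2 10 10
negate  2 10 -10
rot     10 -10 2

[10, -10, 2]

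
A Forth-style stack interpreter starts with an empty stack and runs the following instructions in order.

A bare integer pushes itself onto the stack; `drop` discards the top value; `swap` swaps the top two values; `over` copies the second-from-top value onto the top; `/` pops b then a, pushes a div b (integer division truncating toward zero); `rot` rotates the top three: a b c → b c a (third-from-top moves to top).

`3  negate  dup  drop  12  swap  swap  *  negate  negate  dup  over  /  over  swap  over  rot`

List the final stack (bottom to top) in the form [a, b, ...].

3      → [3]
negate → [-3]
dup    → [-3, -3]
drop   → [-3]
12     → [-3, 12]
swap   → [12, -3]
swap   → [-3, 12]
*      → [-36]
negate → [36]
negate → [-36]
dup    → [-36, -36]
over   → [-36, -36, -36]
/      → [-36, 1]
over   → [-36, 1, -36]
swap   → [-36, -36, 1]
over   → [-36, -36, 1, -36]
rot    → [-36, 1, -36, -36]

[-36, 1, -36, -36]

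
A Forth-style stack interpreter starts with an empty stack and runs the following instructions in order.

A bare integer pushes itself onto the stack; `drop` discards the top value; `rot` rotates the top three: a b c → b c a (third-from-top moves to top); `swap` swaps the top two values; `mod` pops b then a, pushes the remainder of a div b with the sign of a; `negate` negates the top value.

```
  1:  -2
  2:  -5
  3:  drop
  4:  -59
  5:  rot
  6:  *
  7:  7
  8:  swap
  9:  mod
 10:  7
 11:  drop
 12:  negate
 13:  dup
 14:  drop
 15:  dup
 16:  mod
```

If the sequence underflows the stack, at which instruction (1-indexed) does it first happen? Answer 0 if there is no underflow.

-2    -2
-5    -2 -5
drop  -2
-59   -2 -59
rot  — needs 3 operands, stack has 2 → underflow

5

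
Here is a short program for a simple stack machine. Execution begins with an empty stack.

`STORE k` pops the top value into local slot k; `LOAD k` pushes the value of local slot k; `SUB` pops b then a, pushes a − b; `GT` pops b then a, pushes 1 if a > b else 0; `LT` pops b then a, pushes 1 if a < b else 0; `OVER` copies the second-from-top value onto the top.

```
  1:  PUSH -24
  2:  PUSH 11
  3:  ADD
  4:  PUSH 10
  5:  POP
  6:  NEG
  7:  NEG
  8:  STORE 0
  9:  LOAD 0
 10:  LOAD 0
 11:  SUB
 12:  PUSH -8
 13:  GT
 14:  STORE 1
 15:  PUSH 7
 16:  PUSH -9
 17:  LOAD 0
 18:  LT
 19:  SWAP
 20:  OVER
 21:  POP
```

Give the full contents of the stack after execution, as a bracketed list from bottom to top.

[0, 7]

PUSH -24 → -24
PUSH 11  → -24 11
ADD      → -13
PUSH 10  → -13 10
POP      → -13
NEG      → 13
NEG      → -13
STORE 0  → (empty)
LOAD 0   → -13
LOAD 0   → -13 -13
SUB      → 0
PUSH -8  → 0 -8
GT       → 1
STORE 1  → (empty)
PUSH 7   → 7
PUSH -9  → 7 -9
LOAD 0   → 7 -9 -13
LT       → 7 0
SWAP     → 0 7
OVER     → 0 7 0
POP      → 0 7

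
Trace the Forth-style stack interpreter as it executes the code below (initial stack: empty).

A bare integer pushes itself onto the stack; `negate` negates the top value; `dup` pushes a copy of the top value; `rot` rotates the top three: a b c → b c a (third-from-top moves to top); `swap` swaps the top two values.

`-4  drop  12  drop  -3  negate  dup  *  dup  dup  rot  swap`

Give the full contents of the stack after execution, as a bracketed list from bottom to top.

-4     -> [-4]
drop   -> []
12     -> [12]
drop   -> []
-3     -> [-3]
negate -> [3]
dup    -> [3, 3]
*      -> [9]
dup    -> [9, 9]
dup    -> [9, 9, 9]
rot    -> [9, 9, 9]
swap   -> [9, 9, 9]

[9, 9, 9]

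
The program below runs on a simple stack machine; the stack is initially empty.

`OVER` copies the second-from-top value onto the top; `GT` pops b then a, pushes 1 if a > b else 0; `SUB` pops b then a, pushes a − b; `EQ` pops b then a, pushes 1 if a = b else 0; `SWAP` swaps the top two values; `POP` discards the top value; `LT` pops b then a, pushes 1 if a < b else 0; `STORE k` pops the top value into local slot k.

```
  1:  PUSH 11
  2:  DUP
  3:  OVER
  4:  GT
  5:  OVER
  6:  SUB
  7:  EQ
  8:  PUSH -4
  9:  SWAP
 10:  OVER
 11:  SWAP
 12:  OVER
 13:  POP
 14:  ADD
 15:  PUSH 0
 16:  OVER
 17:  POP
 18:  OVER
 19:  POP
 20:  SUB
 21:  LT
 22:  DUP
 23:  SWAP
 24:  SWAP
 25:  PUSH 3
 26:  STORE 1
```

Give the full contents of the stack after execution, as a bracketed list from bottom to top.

PUSH 11  11
DUP      11 11
OVER     11 11 11
GT       11 0
OVER     11 0 11
SUB      11 -11
EQ       0
PUSH -4  0 -4
SWAP     -4 0
OVER     -4 0 -4
SWAP     -4 -4 0
OVER     -4 -4 0 -4
POP      -4 -4 0
ADD      -4 -4
PUSH 0   -4 -4 0
OVER     -4 -4 0 -4
POP      -4 -4 0
OVER     -4 -4 0 -4
POP      -4 -4 0
SUB      -4 -4
LT       0
DUP      0 0
SWAP     0 0
SWAP     0 0
PUSH 3   0 0 3
STORE 1  0 0

[0, 0]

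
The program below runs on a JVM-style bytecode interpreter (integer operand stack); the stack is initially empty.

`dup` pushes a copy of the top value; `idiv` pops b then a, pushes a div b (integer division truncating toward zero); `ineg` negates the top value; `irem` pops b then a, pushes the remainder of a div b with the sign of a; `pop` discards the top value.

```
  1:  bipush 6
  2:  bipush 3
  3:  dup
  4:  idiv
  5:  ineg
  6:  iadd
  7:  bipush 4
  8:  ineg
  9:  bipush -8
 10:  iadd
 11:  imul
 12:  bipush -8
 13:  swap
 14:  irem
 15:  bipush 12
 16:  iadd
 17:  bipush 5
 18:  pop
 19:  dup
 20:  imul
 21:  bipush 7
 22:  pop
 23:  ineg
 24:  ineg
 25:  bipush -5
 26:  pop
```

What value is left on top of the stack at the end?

bipush 6  : 6
bipush 3  : 6 3
dup       : 6 3 3
idiv      : 6 1
ineg      : 6 -1
iadd      : 5
bipush 4  : 5 4
ineg      : 5 -4
bipush -8 : 5 -4 -8
iadd      : 5 -12
imul      : -60
bipush -8 : -60 -8
swap      : -8 -60
irem      : -8
bipush 12 : -8 12
iadd      : 4
bipush 5  : 4 5
pop       : 4
dup       : 4 4
imul      : 16
bipush 7  : 16 7
pop       : 16
ineg      : -16
ineg      : 16
bipush -5 : 16 -5
pop       : 16

16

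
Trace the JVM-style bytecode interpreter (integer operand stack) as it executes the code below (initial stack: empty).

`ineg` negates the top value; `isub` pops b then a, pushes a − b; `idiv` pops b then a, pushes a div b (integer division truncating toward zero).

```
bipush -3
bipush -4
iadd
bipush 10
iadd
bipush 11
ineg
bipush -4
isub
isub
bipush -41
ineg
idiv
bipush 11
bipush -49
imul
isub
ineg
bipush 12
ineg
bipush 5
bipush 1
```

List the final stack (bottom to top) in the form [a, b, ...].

bipush -3  : -3
bipush -4  : -3 -4
iadd       : -7
bipush 10  : -7 10
iadd       : 3
bipush 11  : 3 11
ineg       : 3 -11
bipush -4  : 3 -11 -4
isub       : 3 -7
isub       : 10
bipush -41 : 10 -41
ineg       : 10 41
idiv       : 0
bipush 11  : 0 11
bipush -49 : 0 11 -49
imul       : 0 -539
isub       : 539
ineg       : -539
bipush 12  : -539 12
ineg       : -539 -12
bipush 5   : -539 -12 5
bipush 1   : -539 -12 5 1

[-539, -12, 5, 1]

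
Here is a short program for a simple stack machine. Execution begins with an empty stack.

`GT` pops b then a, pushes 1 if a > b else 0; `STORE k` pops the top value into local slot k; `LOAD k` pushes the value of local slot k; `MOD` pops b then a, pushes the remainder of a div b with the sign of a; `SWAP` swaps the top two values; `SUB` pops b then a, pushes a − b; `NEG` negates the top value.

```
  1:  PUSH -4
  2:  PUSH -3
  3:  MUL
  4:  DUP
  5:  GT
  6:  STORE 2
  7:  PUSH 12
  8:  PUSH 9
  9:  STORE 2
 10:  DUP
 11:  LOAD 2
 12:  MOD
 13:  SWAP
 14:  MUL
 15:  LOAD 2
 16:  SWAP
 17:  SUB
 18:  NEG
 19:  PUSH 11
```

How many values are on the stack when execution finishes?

2

PUSH -4 -> [-4]
PUSH -3 -> [-4, -3]
MUL     -> [12]
DUP     -> [12, 12]
GT      -> [0]
STORE 2 -> []
PUSH 12 -> [12]
PUSH 9  -> [12, 9]
STORE 2 -> [12]
DUP     -> [12, 12]
LOAD 2  -> [12, 12, 9]
MOD     -> [12, 3]
SWAP    -> [3, 12]
MUL     -> [36]
LOAD 2  -> [36, 9]
SWAP    -> [9, 36]
SUB     -> [-27]
NEG     -> [27]
PUSH 11 -> [27, 11]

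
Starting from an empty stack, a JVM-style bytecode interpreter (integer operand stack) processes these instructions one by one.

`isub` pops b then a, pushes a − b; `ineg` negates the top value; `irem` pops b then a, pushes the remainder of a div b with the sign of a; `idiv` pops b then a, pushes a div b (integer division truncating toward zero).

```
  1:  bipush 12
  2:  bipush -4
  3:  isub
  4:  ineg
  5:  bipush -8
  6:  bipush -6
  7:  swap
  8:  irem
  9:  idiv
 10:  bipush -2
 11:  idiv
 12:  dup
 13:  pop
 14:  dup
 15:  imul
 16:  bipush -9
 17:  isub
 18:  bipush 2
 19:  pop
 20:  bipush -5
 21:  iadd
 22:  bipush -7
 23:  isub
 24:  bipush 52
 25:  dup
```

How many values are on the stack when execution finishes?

bipush 12  12
bipush -4  12 -4
isub       16
ineg       -16
bipush -8  -16 -8
bipush -6  -16 -8 -6
swap       -16 -6 -8
irem       -16 -6
idiv       2
bipush -2  2 -2
idiv       -1
dup        -1 -1
pop        -1
dup        -1 -1
imul       1
bipush -9  1 -9
isub       10
bipush 2   10 2
pop        10
bipush -5  10 -5
iadd       5
bipush -7  5 -7
isub       12
bipush 52  12 52
dup        12 52 52

3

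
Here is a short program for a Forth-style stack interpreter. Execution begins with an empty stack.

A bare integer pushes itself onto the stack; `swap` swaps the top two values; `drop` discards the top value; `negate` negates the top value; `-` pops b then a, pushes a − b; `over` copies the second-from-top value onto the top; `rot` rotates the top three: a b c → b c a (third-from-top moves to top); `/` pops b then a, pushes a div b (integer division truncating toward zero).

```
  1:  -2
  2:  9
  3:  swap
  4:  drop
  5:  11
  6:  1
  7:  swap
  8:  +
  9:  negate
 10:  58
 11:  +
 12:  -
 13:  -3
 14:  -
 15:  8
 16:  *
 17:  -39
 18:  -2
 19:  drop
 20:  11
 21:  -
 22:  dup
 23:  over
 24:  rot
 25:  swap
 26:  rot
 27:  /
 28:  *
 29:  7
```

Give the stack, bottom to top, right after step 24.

[-272, -50, -50, -50]

-2      -2
9       -2 9
swap    9 -2
drop    9
11      9 11
1       9 11 1
swap    9 1 11
+       9 12
negate  9 -12
58      9 -12 58
+       9 46
-       -37
-3      -37 -3
-       -34
8       -34 8
*       -272
-39     -272 -39
-2      -272 -39 -2
drop    -272 -39
11      -272 -39 11
-       -272 -50
dup     -272 -50 -50
over    -272 -50 -50 -50
rot     -272 -50 -50 -50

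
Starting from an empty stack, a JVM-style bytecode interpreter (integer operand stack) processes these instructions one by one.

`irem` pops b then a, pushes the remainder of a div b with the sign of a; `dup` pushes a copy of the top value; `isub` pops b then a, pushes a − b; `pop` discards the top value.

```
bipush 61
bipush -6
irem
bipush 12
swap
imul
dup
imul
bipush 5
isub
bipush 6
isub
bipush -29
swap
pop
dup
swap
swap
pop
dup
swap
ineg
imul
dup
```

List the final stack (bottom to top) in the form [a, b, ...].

[-841, -841]

bipush 61  -> 61
bipush -6  -> 61 -6
irem       -> 1
bipush 12  -> 1 12
swap       -> 12 1
imul       -> 12
dup        -> 12 12
imul       -> 144
bipush 5   -> 144 5
isub       -> 139
bipush 6   -> 139 6
isub       -> 133
bipush -29 -> 133 -29
swap       -> -29 133
pop        -> -29
dup        -> -29 -29
swap       -> -29 -29
swap       -> -29 -29
pop        -> -29
dup        -> -29 -29
swap       -> -29 -29
ineg       -> -29 29
imul       -> -841
dup        -> -841 -841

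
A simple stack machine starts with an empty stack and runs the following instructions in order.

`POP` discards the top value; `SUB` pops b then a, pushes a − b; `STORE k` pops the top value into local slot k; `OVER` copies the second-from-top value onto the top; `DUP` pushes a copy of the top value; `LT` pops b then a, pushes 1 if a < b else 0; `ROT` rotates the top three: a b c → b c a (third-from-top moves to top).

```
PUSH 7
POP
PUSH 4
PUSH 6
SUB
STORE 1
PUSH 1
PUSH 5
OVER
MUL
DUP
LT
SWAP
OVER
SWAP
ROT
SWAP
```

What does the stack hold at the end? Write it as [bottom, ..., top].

[0, 0, 1]

PUSH 7  → [7]
POP     → []
PUSH 4  → [4]
PUSH 6  → [4, 6]
SUB     → [-2]
STORE 1 → []
PUSH 1  → [1]
PUSH 5  → [1, 5]
OVER    → [1, 5, 1]
MUL     → [1, 5]
DUP     → [1, 5, 5]
LT      → [1, 0]
SWAP    → [0, 1]
OVER    → [0, 1, 0]
SWAP    → [0, 0, 1]
ROT     → [0, 1, 0]
SWAP    → [0, 0, 1]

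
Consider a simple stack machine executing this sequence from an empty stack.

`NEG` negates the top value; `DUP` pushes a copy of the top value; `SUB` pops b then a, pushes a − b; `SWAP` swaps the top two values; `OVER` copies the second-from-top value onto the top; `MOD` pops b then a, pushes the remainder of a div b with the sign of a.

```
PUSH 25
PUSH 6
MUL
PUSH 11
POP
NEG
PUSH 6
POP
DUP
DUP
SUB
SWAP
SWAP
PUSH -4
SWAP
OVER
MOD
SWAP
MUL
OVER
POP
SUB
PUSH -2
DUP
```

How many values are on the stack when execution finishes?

3

PUSH 25 -> [25]
PUSH 6  -> [25, 6]
MUL     -> [150]
PUSH 11 -> [150, 11]
POP     -> [150]
NEG     -> [-150]
PUSH 6  -> [-150, 6]
POP     -> [-150]
DUP     -> [-150, -150]
DUP     -> [-150, -150, -150]
SUB     -> [-150, 0]
SWAP    -> [0, -150]
SWAP    -> [-150, 0]
PUSH -4 -> [-150, 0, -4]
SWAP    -> [-150, -4, 0]
OVER    -> [-150, -4, 0, -4]
MOD     -> [-150, -4, 0]
SWAP    -> [-150, 0, -4]
MUL     -> [-150, 0]
OVER    -> [-150, 0, -150]
POP     -> [-150, 0]
SUB     -> [-150]
PUSH -2 -> [-150, -2]
DUP     -> [-150, -2, -2]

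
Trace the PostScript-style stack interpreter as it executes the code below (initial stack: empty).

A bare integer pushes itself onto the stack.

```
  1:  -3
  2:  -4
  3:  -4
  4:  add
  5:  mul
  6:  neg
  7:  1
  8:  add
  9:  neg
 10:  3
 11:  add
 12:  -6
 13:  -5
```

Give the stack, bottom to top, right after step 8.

-3  : [-3]
-4  : [-3, -4]
-4  : [-3, -4, -4]
add : [-3, -8]
mul : [24]
neg : [-24]
1   : [-24, 1]
add : [-23]

[-23]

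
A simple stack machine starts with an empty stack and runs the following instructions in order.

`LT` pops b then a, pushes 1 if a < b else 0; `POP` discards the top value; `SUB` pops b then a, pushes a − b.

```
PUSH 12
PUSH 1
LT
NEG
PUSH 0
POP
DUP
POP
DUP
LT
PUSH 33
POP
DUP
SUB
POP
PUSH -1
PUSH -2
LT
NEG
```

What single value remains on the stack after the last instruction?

PUSH 12 -> 12
PUSH 1  -> 12 1
LT      -> 0
NEG     -> 0
PUSH 0  -> 0 0
POP     -> 0
DUP     -> 0 0
POP     -> 0
DUP     -> 0 0
LT      -> 0
PUSH 33 -> 0 33
POP     -> 0
DUP     -> 0 0
SUB     -> 0
POP     -> (empty)
PUSH -1 -> -1
PUSH -2 -> -1 -2
LT      -> 0
NEG     -> 0

0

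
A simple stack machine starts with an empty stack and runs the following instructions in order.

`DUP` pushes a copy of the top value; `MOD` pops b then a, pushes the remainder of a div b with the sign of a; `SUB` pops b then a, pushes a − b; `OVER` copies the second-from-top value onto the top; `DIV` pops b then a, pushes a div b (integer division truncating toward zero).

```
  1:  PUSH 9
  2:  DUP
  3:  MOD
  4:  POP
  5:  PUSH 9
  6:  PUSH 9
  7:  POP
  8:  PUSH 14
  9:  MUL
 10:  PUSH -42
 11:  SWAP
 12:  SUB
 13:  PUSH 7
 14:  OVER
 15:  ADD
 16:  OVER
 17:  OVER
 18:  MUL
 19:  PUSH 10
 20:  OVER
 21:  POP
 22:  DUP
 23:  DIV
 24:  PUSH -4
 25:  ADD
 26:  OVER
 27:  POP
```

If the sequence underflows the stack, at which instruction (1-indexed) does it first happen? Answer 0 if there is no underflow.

PUSH 9   → [9]
DUP      → [9, 9]
MOD      → [0]
POP      → []
PUSH 9   → [9]
PUSH 9   → [9, 9]
POP      → [9]
PUSH 14  → [9, 14]
MUL      → [126]
PUSH -42 → [126, -42]
SWAP     → [-42, 126]
SUB      → [-168]
PUSH 7   → [-168, 7]
OVER     → [-168, 7, -168]
ADD      → [-168, -161]
OVER     → [-168, -161, -168]
OVER     → [-168, -161, -168, -161]
MUL      → [-168, -161, 27048]
PUSH 10  → [-168, -161, 27048, 10]
OVER     → [-168, -161, 27048, 10, 27048]
POP      → [-168, -161, 27048, 10]
DUP      → [-168, -161, 27048, 10, 10]
DIV      → [-168, -161, 27048, 1]
PUSH -4  → [-168, -161, 27048, 1, -4]
ADD      → [-168, -161, 27048, -3]
OVER     → [-168, -161, 27048, -3, 27048]
POP      → [-168, -161, 27048, -3]

0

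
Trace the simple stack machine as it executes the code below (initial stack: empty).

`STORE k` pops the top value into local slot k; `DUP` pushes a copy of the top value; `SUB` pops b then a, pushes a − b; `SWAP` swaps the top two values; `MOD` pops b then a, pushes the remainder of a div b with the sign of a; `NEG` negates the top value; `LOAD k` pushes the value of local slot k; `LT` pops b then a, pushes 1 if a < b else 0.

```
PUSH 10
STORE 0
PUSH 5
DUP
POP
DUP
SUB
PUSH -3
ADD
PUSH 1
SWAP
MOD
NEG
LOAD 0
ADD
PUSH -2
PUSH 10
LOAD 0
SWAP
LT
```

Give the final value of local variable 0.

PUSH 10 → [10]
STORE 0 → []
PUSH 5  → [5]
DUP     → [5, 5]
POP     → [5]
DUP     → [5, 5]
SUB     → [0]
PUSH -3 → [0, -3]
ADD     → [-3]
PUSH 1  → [-3, 1]
SWAP    → [1, -3]
MOD     → [1]
NEG     → [-1]
LOAD 0  → [-1, 10]
ADD     → [9]
PUSH -2 → [9, -2]
PUSH 10 → [9, -2, 10]
LOAD 0  → [9, -2, 10, 10]
SWAP    → [9, -2, 10, 10]
LT      → [9, -2, 0]

10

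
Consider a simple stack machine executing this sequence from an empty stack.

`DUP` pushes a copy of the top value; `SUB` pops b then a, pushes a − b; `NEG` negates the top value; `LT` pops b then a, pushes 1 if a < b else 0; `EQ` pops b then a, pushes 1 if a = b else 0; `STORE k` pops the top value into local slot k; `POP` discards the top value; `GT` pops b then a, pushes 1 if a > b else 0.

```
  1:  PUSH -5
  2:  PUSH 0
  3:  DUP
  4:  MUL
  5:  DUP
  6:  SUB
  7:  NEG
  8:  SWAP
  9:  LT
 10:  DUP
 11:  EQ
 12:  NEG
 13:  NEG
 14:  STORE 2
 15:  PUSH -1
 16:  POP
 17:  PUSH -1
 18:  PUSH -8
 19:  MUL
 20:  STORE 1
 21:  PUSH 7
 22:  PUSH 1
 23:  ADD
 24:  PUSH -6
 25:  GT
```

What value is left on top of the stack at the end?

PUSH -5 : [-5]
PUSH 0  : [-5, 0]
DUP     : [-5, 0, 0]
MUL     : [-5, 0]
DUP     : [-5, 0, 0]
SUB     : [-5, 0]
NEG     : [-5, 0]
SWAP    : [0, -5]
LT      : [0]
DUP     : [0, 0]
EQ      : [1]
NEG     : [-1]
NEG     : [1]
STORE 2 : []
PUSH -1 : [-1]
POP     : []
PUSH -1 : [-1]
PUSH -8 : [-1, -8]
MUL     : [8]
STORE 1 : []
PUSH 7  : [7]
PUSH 1  : [7, 1]
ADD     : [8]
PUSH -6 : [8, -6]
GT      : [1]

1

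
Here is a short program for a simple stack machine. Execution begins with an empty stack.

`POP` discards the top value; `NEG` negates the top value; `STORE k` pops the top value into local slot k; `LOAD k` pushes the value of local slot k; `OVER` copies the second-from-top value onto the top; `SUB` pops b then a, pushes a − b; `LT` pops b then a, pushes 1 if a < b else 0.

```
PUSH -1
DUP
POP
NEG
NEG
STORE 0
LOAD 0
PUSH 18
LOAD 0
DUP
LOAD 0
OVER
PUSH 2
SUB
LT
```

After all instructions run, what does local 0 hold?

PUSH -1  [-1]
DUP      [-1, -1]
POP      [-1]
NEG      [1]
NEG      [-1]
STORE 0  []
LOAD 0   [-1]
PUSH 18  [-1, 18]
LOAD 0   [-1, 18, -1]
DUP      [-1, 18, -1, -1]
LOAD 0   [-1, 18, -1, -1, -1]
OVER     [-1, 18, -1, -1, -1, -1]
PUSH 2   [-1, 18, -1, -1, -1, -1, 2]
SUB      [-1, 18, -1, -1, -1, -3]
LT       [-1, 18, -1, -1, 0]

-1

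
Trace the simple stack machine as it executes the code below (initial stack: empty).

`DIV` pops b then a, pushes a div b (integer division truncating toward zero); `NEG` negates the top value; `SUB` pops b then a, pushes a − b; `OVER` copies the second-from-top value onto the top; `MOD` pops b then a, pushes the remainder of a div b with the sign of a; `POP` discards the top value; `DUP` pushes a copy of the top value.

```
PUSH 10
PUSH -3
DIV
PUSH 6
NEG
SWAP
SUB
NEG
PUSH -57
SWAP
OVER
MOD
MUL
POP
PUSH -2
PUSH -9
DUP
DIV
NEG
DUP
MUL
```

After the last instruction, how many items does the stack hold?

PUSH 10   [10]
PUSH -3   [10, -3]
DIV       [-3]
PUSH 6    [-3, 6]
NEG       [-3, -6]
SWAP      [-6, -3]
SUB       [-3]
NEG       [3]
PUSH -57  [3, -57]
SWAP      [-57, 3]
OVER      [-57, 3, -57]
MOD       [-57, 3]
MUL       [-171]
POP       []
PUSH -2   [-2]
PUSH -9   [-2, -9]
DUP       [-2, -9, -9]
DIV       [-2, 1]
NEG       [-2, -1]
DUP       [-2, -1, -1]
MUL       [-2, 1]

2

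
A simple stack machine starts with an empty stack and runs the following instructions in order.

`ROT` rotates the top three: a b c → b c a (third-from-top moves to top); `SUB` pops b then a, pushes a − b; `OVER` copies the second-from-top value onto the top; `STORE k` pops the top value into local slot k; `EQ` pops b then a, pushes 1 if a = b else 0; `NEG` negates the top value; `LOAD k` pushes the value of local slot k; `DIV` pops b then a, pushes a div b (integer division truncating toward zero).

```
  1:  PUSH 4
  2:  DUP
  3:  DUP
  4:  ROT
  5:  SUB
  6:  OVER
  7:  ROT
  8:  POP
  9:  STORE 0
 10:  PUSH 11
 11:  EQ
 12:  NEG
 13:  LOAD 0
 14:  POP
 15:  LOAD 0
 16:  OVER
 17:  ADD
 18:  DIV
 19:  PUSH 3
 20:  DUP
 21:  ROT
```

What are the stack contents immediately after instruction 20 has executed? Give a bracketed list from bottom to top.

PUSH 4  -> [4]
DUP     -> [4, 4]
DUP     -> [4, 4, 4]
ROT     -> [4, 4, 4]
SUB     -> [4, 0]
OVER    -> [4, 0, 4]
ROT     -> [0, 4, 4]
POP     -> [0, 4]
STORE 0 -> [0]
PUSH 11 -> [0, 11]
EQ      -> [0]
NEG     -> [0]
LOAD 0  -> [0, 4]
POP     -> [0]
LOAD 0  -> [0, 4]
OVER    -> [0, 4, 0]
ADD     -> [0, 4]
DIV     -> [0]
PUSH 3  -> [0, 3]
DUP     -> [0, 3, 3]

[0, 3, 3]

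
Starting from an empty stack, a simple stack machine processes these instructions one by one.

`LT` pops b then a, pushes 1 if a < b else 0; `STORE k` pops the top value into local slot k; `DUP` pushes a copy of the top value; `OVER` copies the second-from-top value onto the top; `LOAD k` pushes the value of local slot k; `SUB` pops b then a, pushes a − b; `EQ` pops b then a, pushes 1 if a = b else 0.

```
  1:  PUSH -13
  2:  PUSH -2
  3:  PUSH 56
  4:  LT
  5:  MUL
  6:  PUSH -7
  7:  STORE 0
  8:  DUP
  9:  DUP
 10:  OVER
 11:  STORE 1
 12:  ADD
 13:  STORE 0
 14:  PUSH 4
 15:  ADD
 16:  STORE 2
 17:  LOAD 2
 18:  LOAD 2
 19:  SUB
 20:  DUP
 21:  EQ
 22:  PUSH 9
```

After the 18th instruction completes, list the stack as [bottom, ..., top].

PUSH -13  [-13]
PUSH -2   [-13, -2]
PUSH 56   [-13, -2, 56]
LT        [-13, 1]
MUL       [-13]
PUSH -7   [-13, -7]
STORE 0   [-13]
DUP       [-13, -13]
DUP       [-13, -13, -13]
OVER      [-13, -13, -13, -13]
STORE 1   [-13, -13, -13]
ADD       [-13, -26]
STORE 0   [-13]
PUSH 4    [-13, 4]
ADD       [-9]
STORE 2   []
LOAD 2    [-9]
LOAD 2    [-9, -9]

[-9, -9]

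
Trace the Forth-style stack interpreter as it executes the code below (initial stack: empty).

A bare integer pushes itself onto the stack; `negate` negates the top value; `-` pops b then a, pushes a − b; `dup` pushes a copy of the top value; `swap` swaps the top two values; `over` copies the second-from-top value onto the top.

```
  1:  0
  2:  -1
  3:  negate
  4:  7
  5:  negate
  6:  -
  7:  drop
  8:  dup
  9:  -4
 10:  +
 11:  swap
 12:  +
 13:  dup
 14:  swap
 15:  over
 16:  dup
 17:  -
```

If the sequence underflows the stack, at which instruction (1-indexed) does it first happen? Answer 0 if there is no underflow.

0      : 0
-1     : 0 -1
negate : 0 1
7      : 0 1 7
negate : 0 1 -7
-      : 0 8
drop   : 0
dup    : 0 0
-4     : 0 0 -4
+      : 0 -4
swap   : -4 0
+      : -4
dup    : -4 -4
swap   : -4 -4
over   : -4 -4 -4
dup    : -4 -4 -4 -4
-      : -4 -4 0

0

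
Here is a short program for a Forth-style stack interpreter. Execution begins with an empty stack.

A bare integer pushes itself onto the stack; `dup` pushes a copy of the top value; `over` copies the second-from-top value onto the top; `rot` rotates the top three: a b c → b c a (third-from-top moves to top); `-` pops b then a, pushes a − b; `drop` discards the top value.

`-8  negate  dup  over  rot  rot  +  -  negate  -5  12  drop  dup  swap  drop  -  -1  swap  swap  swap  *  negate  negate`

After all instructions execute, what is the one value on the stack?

-13

-8     → [-8]
negate → [8]
dup    → [8, 8]
over   → [8, 8, 8]
rot    → [8, 8, 8]
rot    → [8, 8, 8]
+      → [8, 16]
-      → [-8]
negate → [8]
-5     → [8, -5]
12     → [8, -5, 12]
drop   → [8, -5]
dup    → [8, -5, -5]
swap   → [8, -5, -5]
drop   → [8, -5]
-      → [13]
-1     → [13, -1]
swap   → [-1, 13]
swap   → [13, -1]
swap   → [-1, 13]
*      → [-13]
negate → [13]
negate → [-13]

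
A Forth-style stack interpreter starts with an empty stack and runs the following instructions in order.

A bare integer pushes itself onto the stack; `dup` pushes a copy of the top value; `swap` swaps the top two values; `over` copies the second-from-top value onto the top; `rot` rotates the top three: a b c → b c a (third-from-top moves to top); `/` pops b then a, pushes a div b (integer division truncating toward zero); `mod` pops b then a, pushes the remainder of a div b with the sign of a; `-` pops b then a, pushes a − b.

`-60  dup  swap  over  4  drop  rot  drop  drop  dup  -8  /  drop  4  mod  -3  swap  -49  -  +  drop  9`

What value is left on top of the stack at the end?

9

-60  -> -60
dup  -> -60 -60
swap -> -60 -60
over -> -60 -60 -60
4    -> -60 -60 -60 4
drop -> -60 -60 -60
rot  -> -60 -60 -60
drop -> -60 -60
drop -> -60
dup  -> -60 -60
-8   -> -60 -60 -8
/    -> -60 7
drop -> -60
4    -> -60 4
mod  -> 0
-3   -> 0 -3
swap -> -3 0
-49  -> -3 0 -49
-    -> -3 49
+    -> 46
drop -> (empty)
9    -> 9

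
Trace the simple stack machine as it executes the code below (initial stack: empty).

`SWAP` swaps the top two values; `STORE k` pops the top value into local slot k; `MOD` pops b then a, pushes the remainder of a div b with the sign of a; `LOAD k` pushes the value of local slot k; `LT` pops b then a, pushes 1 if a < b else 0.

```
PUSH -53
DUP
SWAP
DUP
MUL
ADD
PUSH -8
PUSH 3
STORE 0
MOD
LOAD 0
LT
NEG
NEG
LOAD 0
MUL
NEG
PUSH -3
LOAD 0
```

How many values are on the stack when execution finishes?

PUSH -53 → -53
DUP      → -53 -53
SWAP     → -53 -53
DUP      → -53 -53 -53
MUL      → -53 2809
ADD      → 2756
PUSH -8  → 2756 -8
PUSH 3   → 2756 -8 3
STORE 0  → 2756 -8
MOD      → 4
LOAD 0   → 4 3
LT       → 0
NEG      → 0
NEG      → 0
LOAD 0   → 0 3
MUL      → 0
NEG      → 0
PUSH -3  → 0 -3
LOAD 0   → 0 -3 3

3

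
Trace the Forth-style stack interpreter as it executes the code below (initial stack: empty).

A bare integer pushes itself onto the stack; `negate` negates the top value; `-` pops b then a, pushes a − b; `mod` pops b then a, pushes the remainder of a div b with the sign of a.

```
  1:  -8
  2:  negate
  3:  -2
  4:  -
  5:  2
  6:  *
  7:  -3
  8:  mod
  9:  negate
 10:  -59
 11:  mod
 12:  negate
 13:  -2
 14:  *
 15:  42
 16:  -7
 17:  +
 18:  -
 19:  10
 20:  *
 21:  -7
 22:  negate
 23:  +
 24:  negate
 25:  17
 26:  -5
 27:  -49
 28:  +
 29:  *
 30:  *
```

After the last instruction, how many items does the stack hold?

-8      -8
negate  8
-2      8 -2
-       10
2       10 2
*       20
-3      20 -3
mod     2
negate  -2
-59     -2 -59
mod     -2
negate  2
-2      2 -2
*       -4
42      -4 42
-7      -4 42 -7
+       -4 35
-       -39
10      -39 10
*       -390
-7      -390 -7
negate  -390 7
+       -383
negate  383
17      383 17
-5      383 17 -5
-49     383 17 -5 -49
+       383 17 -54
*       383 -918
*       -351594

1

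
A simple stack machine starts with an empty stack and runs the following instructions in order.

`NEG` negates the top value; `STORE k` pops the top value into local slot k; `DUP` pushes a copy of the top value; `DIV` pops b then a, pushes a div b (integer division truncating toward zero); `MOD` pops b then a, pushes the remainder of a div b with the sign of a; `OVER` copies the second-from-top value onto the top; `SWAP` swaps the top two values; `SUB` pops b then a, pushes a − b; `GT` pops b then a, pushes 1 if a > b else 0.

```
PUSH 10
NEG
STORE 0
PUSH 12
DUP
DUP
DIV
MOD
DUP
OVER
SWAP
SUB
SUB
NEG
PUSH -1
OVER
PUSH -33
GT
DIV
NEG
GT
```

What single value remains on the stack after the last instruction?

PUSH 10   10
NEG       -10
STORE 0   (empty)
PUSH 12   12
DUP       12 12
DUP       12 12 12
DIV       12 1
MOD       0
DUP       0 0
OVER      0 0 0
SWAP      0 0 0
SUB       0 0
SUB       0
NEG       0
PUSH -1   0 -1
OVER      0 -1 0
PUSH -33  0 -1 0 -33
GT        0 -1 1
DIV       0 -1
NEG       0 1
GT        0

0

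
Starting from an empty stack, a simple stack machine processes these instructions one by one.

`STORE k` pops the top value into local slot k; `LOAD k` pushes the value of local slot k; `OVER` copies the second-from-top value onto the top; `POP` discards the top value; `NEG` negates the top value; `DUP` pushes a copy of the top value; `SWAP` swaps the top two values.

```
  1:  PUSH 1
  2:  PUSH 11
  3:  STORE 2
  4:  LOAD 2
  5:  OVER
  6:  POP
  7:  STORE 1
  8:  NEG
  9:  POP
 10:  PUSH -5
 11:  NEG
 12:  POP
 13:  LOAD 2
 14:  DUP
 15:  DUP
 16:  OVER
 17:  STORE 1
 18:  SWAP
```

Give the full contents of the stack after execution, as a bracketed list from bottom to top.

PUSH 1  -> 1
PUSH 11 -> 1 11
STORE 2 -> 1
LOAD 2  -> 1 11
OVER    -> 1 11 1
POP     -> 1 11
STORE 1 -> 1
NEG     -> -1
POP     -> (empty)
PUSH -5 -> -5
NEG     -> 5
POP     -> (empty)
LOAD 2  -> 11
DUP     -> 11 11
DUP     -> 11 11 11
OVER    -> 11 11 11 11
STORE 1 -> 11 11 11
SWAP    -> 11 11 11

[11, 11, 11]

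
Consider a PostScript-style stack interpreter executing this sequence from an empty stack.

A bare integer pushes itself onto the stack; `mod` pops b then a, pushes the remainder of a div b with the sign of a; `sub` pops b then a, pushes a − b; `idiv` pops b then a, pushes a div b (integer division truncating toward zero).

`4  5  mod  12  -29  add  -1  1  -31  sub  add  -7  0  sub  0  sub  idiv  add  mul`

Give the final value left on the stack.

-84

4     [4]
5     [4, 5]
mod   [4]
12    [4, 12]
-29   [4, 12, -29]
add   [4, -17]
-1    [4, -17, -1]
1     [4, -17, -1, 1]
-31   [4, -17, -1, 1, -31]
sub   [4, -17, -1, 32]
add   [4, -17, 31]
-7    [4, -17, 31, -7]
0     [4, -17, 31, -7, 0]
sub   [4, -17, 31, -7]
0     [4, -17, 31, -7, 0]
sub   [4, -17, 31, -7]
idiv  [4, -17, -4]
add   [4, -21]
mul   [-84]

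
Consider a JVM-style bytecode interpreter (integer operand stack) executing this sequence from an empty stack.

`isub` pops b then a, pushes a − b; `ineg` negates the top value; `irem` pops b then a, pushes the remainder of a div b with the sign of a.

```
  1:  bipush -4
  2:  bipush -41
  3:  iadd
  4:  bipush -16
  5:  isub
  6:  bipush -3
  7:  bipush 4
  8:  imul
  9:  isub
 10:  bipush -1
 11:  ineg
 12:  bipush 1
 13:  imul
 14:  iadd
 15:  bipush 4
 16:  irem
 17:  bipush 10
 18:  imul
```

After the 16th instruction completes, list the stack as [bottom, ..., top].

bipush -4   [-4]
bipush -41  [-4, -41]
iadd        [-45]
bipush -16  [-45, -16]
isub        [-29]
bipush -3   [-29, -3]
bipush 4    [-29, -3, 4]
imul        [-29, -12]
isub        [-17]
bipush -1   [-17, -1]
ineg        [-17, 1]
bipush 1    [-17, 1, 1]
imul        [-17, 1]
iadd        [-16]
bipush 4    [-16, 4]
irem        [0]

[0]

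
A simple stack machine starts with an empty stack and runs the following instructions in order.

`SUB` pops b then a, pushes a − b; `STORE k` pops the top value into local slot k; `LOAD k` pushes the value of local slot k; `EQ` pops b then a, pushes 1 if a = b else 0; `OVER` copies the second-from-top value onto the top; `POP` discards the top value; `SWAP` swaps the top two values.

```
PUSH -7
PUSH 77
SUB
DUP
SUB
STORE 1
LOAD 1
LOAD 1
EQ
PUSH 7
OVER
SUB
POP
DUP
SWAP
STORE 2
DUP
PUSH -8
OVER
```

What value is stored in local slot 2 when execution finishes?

PUSH -7 : [-7]
PUSH 77 : [-7, 77]
SUB     : [-84]
DUP     : [-84, -84]
SUB     : [0]
STORE 1 : []
LOAD 1  : [0]
LOAD 1  : [0, 0]
EQ      : [1]
PUSH 7  : [1, 7]
OVER    : [1, 7, 1]
SUB     : [1, 6]
POP     : [1]
DUP     : [1, 1]
SWAP    : [1, 1]
STORE 2 : [1]
DUP     : [1, 1]
PUSH -8 : [1, 1, -8]
OVER    : [1, 1, -8, 1]

1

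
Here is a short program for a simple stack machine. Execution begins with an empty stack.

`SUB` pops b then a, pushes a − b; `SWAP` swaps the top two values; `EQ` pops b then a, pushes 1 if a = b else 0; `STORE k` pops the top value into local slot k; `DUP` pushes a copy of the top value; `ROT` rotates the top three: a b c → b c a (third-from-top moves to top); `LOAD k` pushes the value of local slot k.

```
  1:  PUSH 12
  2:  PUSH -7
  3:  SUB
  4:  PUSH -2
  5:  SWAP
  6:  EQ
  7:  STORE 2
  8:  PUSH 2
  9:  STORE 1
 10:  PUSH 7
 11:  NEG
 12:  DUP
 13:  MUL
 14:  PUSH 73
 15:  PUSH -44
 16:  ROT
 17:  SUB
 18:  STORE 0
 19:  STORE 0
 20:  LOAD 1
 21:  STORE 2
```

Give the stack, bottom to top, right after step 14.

PUSH 12  [12]
PUSH -7  [12, -7]
SUB      [19]
PUSH -2  [19, -2]
SWAP     [-2, 19]
EQ       [0]
STORE 2  []
PUSH 2   [2]
STORE 1  []
PUSH 7   [7]
NEG      [-7]
DUP      [-7, -7]
MUL      [49]
PUSH 73  [49, 73]

[49, 73]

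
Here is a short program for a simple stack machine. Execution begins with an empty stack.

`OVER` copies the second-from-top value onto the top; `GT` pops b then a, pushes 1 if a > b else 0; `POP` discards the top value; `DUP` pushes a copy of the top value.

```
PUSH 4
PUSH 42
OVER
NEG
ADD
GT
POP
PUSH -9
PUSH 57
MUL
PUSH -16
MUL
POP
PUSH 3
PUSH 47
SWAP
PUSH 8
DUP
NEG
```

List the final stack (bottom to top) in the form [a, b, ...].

PUSH 4   -> 4
PUSH 42  -> 4 42
OVER     -> 4 42 4
NEG      -> 4 42 -4
ADD      -> 4 38
GT       -> 0
POP      -> (empty)
PUSH -9  -> -9
PUSH 57  -> -9 57
MUL      -> -513
PUSH -16 -> -513 -16
MUL      -> 8208
POP      -> (empty)
PUSH 3   -> 3
PUSH 47  -> 3 47
SWAP     -> 47 3
PUSH 8   -> 47 3 8
DUP      -> 47 3 8 8
NEG      -> 47 3 8 -8

[47, 3, 8, -8]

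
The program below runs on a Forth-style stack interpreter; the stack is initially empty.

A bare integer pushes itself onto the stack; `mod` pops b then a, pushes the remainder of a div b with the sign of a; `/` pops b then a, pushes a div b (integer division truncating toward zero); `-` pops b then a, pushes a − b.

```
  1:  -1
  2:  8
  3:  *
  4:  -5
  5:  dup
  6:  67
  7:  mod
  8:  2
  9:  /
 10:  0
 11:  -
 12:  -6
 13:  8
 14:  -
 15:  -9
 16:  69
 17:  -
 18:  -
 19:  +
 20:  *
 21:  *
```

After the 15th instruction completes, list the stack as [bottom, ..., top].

-1  : -1
8   : -1 8
*   : -8
-5  : -8 -5
dup : -8 -5 -5
67  : -8 -5 -5 67
mod : -8 -5 -5
2   : -8 -5 -5 2
/   : -8 -5 -2
0   : -8 -5 -2 0
-   : -8 -5 -2
-6  : -8 -5 -2 -6
8   : -8 -5 -2 -6 8
-   : -8 -5 -2 -14
-9  : -8 -5 -2 -14 -9

[-8, -5, -2, -14, -9]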